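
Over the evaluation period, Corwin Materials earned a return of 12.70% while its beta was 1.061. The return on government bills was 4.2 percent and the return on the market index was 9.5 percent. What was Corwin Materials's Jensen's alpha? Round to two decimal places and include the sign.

Market excess return = 9.5% − 4.2% = 5.30%
CAPM benchmark = R_f + β(R_m − R_f) = 4.2% + 1.061 × 5.3% = 9.8233%
α = actual − benchmark = 12.70% − 9.8233% = +2.88%

+2.88%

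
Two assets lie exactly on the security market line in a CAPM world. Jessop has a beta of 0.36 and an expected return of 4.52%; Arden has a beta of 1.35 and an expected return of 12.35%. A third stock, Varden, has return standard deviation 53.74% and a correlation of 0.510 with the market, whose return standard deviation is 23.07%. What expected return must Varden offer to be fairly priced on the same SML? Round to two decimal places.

11.07%

MRP = (12.35% − 4.52%) / (1.35 − 0.36) = 7.9091%
R_f = 4.52% − 0.36 × 7.9091% = 1.6727%
β_Varden = ρ·σ_i/σ_m = 0.510 × 53.74 / 23.07 = 1.1880
E(R_Varden) = R_f + β × MRP = 1.6727% + 1.1880 × 7.9091% = 11.07%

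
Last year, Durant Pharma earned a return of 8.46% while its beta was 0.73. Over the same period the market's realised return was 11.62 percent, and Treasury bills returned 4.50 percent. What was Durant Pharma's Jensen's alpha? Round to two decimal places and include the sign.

Market excess return = 11.62% − 4.50% = 7.12%
CAPM benchmark = R_f + β(R_m − R_f) = 4.50% + 0.73 × 7.12% = 9.6976%
α = actual − benchmark = 8.46% − 9.6976% = -1.24%

-1.24%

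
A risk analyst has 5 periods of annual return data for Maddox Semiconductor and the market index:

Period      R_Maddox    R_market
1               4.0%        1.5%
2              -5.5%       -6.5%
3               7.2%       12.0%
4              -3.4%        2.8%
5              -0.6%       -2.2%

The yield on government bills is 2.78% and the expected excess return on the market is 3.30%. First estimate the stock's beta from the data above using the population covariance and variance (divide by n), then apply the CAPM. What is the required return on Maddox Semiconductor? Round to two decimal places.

Mean R_i = (4.0 − 5.5 + 7.2 − 3.4 − 0.6) / 5 = 0.3400%
Mean R_m = (1.5 − 6.5 + 12.0 + 2.8 − 2.2) / 5 = 1.5200%
Σ(R_i − R̄_i)(R_m − R̄_m) = 117.3660  ⇒  Cov = 117.3660 / 5 = 23.4732
Σ(R_m − R̄_m)² = 189.6280  ⇒  Var(R_m) = 189.6280 / 5 = 37.9256
β = Cov / Var(R_m) = 23.4732 / 37.9256 = 0.6189
E(R) = R_f + β × MRP = 2.78% + 0.6189 × 3.30% = 4.82%

4.82%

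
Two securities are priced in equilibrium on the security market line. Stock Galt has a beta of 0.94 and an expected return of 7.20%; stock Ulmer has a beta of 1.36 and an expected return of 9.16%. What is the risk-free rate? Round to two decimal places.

2.81%

Both satisfy E(R) = R_f + β·MRP, so the slope of the SML is
MRP = (9.16% − 7.20%) / (1.36 − 0.94) = 1.96% / 0.42 = 4.6667%
R_f = E(R_Galt) − β_Galt·MRP = 7.20% − 0.94 × 4.6667% = 2.8133%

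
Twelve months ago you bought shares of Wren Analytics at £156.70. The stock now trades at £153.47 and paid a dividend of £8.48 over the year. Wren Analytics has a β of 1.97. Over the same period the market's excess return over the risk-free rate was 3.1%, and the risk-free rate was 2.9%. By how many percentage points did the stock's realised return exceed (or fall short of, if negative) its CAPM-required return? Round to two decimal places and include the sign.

Realised HPR = (P1 + D1 − P0) / P0 = (153.47 + 8.48 − 156.70) / 156.70 = 5.25 / 156.70 = 3.3504%
CAPM required = R_f + β·MRP = 2.9% + 1.97 × 3.1% = 9.0070%
α = realised − required = 3.3504% − 9.0070% = -5.66%

-5.66%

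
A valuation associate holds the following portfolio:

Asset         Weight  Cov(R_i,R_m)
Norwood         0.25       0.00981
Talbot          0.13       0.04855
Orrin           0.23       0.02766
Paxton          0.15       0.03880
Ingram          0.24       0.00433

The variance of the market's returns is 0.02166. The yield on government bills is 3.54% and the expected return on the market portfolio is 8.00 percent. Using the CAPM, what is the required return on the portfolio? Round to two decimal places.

β_Norwood = 0.00981 / 0.02166 = 0.4529
β_Talbot = 0.04855 / 0.02166 = 2.2415
β_Orrin = 0.02766 / 0.02166 = 1.2770
β_Paxton = 0.03880 / 0.02166 = 1.7913
β_Ingram = 0.00433 / 0.02166 = 0.1999
β_P = Σ w_i β_i = 0.25×0.4529 + 0.13×2.2415 + 0.23×1.2770 + 0.15×1.7913 + 0.24×0.1999 = 1.0150
MRP = 8.00% − 3.54% = 4.46%
E(R_P) = R_f + β_P × MRP = 3.54% + 1.0150 × 4.46% = 8.07%

8.07%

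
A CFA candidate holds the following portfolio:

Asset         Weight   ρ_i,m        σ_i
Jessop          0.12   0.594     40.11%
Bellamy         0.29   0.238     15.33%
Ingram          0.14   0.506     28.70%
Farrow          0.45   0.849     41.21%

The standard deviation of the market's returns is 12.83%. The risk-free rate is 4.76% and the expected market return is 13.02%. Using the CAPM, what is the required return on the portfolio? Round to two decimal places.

18.73%

β_Jessop = 0.594 × 40.11% / 12.83% = 1.8570
β_Bellamy = 0.238 × 15.33% / 12.83% = 0.2844
β_Ingram = 0.506 × 28.70% / 12.83% = 1.1319
β_Farrow = 0.849 × 41.21% / 12.83% = 2.7270
β_P = Σ w_i β_i = 0.12×1.8570 + 0.29×0.2844 + 0.14×1.1319 + 0.45×2.7270 = 1.6909
MRP = 13.02% − 4.76% = 8.26%
E(R_P) = R_f + β_P × MRP = 4.76% + 1.6909 × 8.26% = 18.73%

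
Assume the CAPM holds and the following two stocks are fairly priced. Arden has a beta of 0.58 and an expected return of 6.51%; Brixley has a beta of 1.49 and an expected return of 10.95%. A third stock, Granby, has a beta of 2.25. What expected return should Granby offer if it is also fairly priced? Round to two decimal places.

MRP (SML slope) = (10.95% − 6.51%) / (1.49 − 0.58) = 4.44% / 0.91 = 4.8791%
R_f (intercept) = 6.51% − 0.58 × 4.8791% = 3.6801%
E(R_Granby) = R_f + β × MRP = 3.6801% + 2.25 × 4.8791% = 14.66%

14.66%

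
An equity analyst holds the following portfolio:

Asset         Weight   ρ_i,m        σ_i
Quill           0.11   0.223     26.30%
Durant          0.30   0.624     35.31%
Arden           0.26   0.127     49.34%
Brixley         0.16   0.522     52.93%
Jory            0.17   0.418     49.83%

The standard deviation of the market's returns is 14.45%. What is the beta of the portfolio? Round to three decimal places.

β_Quill = 0.223 × 26.30% / 14.45% = 0.4059
β_Durant = 0.624 × 35.31% / 14.45% = 1.5248
β_Arden = 0.127 × 49.34% / 14.45% = 0.4336
β_Brixley = 0.522 × 52.93% / 14.45% = 1.9121
β_Jory = 0.418 × 49.83% / 14.45% = 1.4414
β_P = Σ w_i β_i = 0.11×0.4059 + 0.30×1.5248 + 0.26×0.4336 + 0.16×1.9121 + 0.17×1.4414 = 1.1658

1.166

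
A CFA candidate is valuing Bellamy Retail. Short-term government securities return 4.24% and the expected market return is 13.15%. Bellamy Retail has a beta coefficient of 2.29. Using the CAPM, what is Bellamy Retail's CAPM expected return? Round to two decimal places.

24.64%

Market risk premium = E(R_m) − R_f = 13.15% − 4.24% = 8.91%
E(R) = R_f + β × MRP = 4.24% + 2.29 × 8.91% = 24.64%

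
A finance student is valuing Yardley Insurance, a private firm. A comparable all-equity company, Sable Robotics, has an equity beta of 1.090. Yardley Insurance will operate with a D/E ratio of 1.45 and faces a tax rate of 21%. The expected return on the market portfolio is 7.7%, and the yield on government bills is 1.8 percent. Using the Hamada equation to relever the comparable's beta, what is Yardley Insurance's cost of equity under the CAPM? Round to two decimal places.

β_L = β_U × [1 + (1 − t)(D/E)] = 1.090 × [1 + (1 − 0.21) × 1.45]
    = 1.090 × [1 + 0.79 × 1.45] = 1.090 × 2.1455 = 2.3386
MRP = 7.7% − 1.8% = 5.90%
E(R) = R_f + β_L × MRP = 1.8% + 2.3386 × 5.9% = 15.60%

15.60%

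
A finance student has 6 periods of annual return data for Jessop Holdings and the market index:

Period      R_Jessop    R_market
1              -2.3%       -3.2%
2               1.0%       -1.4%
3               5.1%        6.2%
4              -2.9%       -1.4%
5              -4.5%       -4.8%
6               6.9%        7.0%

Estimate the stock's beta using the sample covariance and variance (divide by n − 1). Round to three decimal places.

0.891

Mean R_i = (-2.3 + 1.0 + 5.1 − 2.9 − 4.5 + 6.9) / 6 = 0.5500%
Mean R_m = (-3.2 − 1.4 + 6.2 − 1.4 − 4.8 + 7.0) / 6 = 0.4000%
Σ(R_i − R̄_i)(R_m − R̄_m) = 110.2200  ⇒  Cov = 110.2200 / 5 = 22.0440
Σ(R_m − R̄_m)² = 123.6800  ⇒  Var(R_m) = 123.6800 / 5 = 24.7360
β = Cov / Var(R_m) = 22.0440 / 24.7360 = 0.8912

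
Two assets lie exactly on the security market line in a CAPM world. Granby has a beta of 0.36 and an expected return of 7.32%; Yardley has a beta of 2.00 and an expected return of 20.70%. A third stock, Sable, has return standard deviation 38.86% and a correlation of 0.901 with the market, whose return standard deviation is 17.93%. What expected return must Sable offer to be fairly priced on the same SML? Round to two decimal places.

MRP = (20.70% − 7.32%) / (2.00 − 0.36) = 8.1585%
R_f = 7.32% − 0.36 × 8.1585% = 4.3829%
β_Sable = ρ·σ_i/σ_m = 0.901 × 38.86 / 17.93 = 1.9528
E(R_Sable) = R_f + β × MRP = 4.3829% + 1.9528 × 8.1585% = 20.31%

20.31%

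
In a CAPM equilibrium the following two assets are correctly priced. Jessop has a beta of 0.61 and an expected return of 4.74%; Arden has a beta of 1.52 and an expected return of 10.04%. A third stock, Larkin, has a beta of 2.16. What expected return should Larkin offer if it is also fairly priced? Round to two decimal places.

MRP (SML slope) = (10.04% − 4.74%) / (1.52 − 0.61) = 5.30% / 0.91 = 5.8242%
R_f (intercept) = 4.74% − 0.61 × 5.8242% = 1.1872%
E(R_Larkin) = R_f + β × MRP = 1.1872% + 2.16 × 5.8242% = 13.77%

13.77%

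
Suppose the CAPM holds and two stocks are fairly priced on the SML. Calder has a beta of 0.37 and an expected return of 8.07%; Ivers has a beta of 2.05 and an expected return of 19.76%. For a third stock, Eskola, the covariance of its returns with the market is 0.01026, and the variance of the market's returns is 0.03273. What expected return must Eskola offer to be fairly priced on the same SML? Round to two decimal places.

7.68%

MRP = (19.76% − 8.07%) / (2.05 − 0.37) = 6.9583%
R_f = 8.07% − 0.37 × 6.9583% = 5.4954%
β_Eskola = Cov / Var(R_m) = 0.01026 / 0.03273 = 0.3135
E(R_Eskola) = R_f + β × MRP = 5.4954% + 0.3135 × 6.9583% = 7.68%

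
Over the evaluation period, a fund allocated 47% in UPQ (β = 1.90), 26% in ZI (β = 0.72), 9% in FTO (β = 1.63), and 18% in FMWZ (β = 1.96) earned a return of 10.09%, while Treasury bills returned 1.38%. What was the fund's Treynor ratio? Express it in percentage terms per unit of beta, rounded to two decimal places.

5.51%

β_P = 0.47×1.90 + 0.26×0.72 + 0.09×1.63 + 0.18×1.96 = 1.5797
Treynor = (R_P − R_f) / β_P = (10.09% − 1.38%) / 1.5797 = 8.71% / 1.5797 = 5.51%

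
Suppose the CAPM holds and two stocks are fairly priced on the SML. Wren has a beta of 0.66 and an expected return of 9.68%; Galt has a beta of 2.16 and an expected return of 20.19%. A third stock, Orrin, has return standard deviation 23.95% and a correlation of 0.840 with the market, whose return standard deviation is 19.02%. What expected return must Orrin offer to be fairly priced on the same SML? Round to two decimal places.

12.47%

MRP = (20.19% − 9.68%) / (2.16 − 0.66) = 7.0067%
R_f = 9.68% − 0.66 × 7.0067% = 5.0556%
β_Orrin = ρ·σ_i/σ_m = 0.840 × 23.95 / 19.02 = 1.0577
E(R_Orrin) = R_f + β × MRP = 5.0556% + 1.0577 × 7.0067% = 12.47%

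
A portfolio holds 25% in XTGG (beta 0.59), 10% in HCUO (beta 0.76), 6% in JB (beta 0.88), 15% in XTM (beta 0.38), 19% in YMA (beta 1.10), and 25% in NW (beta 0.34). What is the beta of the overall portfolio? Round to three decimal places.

0.627

β_P = Σ w_i β_i = 0.25×0.59 + 0.10×0.76 + 0.06×0.88 + 0.15×0.38 + 0.19×1.10 + 0.25×0.34 = 0.6273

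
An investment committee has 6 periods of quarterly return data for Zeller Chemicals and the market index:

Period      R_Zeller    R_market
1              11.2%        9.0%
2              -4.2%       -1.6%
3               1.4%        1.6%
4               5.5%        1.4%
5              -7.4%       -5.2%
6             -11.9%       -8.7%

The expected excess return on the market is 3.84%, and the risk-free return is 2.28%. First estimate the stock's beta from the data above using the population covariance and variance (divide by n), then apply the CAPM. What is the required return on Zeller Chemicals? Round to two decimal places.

Mean R_i = (11.2 − 4.2 + 1.4 + 5.5 − 7.4 − 11.9) / 6 = -0.9000%
Mean R_m = (9.0 − 1.6 + 1.6 + 1.4 − 5.2 − 8.7) / 6 = -0.5833%
Σ(R_i − R̄_i)(R_m − R̄_m) = 256.3200  ⇒  Cov = 256.3200 / 6 = 42.7200
Σ(R_m − R̄_m)² = 188.7683  ⇒  Var(R_m) = 188.7683 / 6 = 31.4614
β = Cov / Var(R_m) = 42.7200 / 31.4614 = 1.3579
E(R) = R_f + β × MRP = 2.28% + 1.3579 × 3.84% = 7.49%

7.49%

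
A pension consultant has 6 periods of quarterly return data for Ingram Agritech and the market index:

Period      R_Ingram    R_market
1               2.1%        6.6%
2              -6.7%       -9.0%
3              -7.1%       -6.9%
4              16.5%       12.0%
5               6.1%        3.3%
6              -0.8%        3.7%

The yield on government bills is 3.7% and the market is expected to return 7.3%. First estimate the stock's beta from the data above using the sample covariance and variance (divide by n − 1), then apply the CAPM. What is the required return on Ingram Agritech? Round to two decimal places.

Mean R_i = (2.1 − 6.7 − 7.1 + 16.5 + 6.1 − 0.8) / 6 = 1.6833%
Mean R_m = (6.6 − 9.0 − 6.9 + 12.0 + 3.3 + 3.7) / 6 = 1.6167%
Σ(R_i − R̄_i)(R_m − R̄_m) = 321.9917  ⇒  Cov = 321.9917 / 5 = 64.3983
Σ(R_m − R̄_m)² = 325.0683  ⇒  Var(R_m) = 325.0683 / 5 = 65.0137
β = Cov / Var(R_m) = 64.3983 / 65.0137 = 0.9905
MRP = 7.3% − 3.7% = 3.60%
E(R) = R_f + β × MRP = 3.7% + 0.9905 × 3.6% = 7.27%

7.27%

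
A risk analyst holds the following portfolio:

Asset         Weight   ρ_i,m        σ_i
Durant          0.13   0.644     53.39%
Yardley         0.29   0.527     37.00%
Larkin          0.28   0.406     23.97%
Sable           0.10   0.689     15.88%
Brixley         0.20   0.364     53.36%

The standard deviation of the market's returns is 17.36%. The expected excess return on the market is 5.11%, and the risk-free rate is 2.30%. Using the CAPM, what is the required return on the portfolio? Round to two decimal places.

7.55%

β_Durant = 0.644 × 53.39% / 17.36% = 1.9806
β_Yardley = 0.527 × 37.00% / 17.36% = 1.1232
β_Larkin = 0.406 × 23.97% / 17.36% = 0.5606
β_Sable = 0.689 × 15.88% / 17.36% = 0.6303
β_Brixley = 0.364 × 53.36% / 17.36% = 1.1188
β_P = Σ w_i β_i = 0.13×1.9806 + 0.29×1.1232 + 0.28×0.5606 + 0.10×0.6303 + 0.20×1.1188 = 1.0270
E(R_P) = R_f + β_P × MRP = 2.30% + 1.0270 × 5.11% = 7.55%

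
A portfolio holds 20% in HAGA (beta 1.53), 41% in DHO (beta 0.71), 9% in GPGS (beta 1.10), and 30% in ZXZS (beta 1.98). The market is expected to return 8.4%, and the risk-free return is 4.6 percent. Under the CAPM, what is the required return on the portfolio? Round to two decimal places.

9.50%

β_P = Σ w_i β_i = 0.20×1.53 + 0.41×0.71 + 0.09×1.10 + 0.30×1.98 = 1.2901
MRP = 8.4% − 4.6% = 3.80%
E(R_P) = R_f + β_P × MRP = 4.6% + 1.2901 × 3.8% = 9.50%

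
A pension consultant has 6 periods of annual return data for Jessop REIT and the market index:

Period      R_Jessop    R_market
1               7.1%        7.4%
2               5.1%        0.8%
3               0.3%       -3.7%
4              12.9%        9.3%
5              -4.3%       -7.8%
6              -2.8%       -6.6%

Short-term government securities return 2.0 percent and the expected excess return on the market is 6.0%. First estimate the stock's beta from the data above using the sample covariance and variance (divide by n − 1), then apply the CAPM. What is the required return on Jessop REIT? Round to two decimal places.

7.29%

Mean R_i = (7.1 + 5.1 + 0.3 + 12.9 − 4.3 − 2.8) / 6 = 3.0500%
Mean R_m = (7.4 + 0.8 − 3.7 + 9.3 − 7.8 − 6.6) / 6 = -0.1000%
Σ(R_i − R̄_i)(R_m − R̄_m) = 229.3300  ⇒  Cov = 229.3300 / 5 = 45.8660
Σ(R_m − R̄_m)² = 259.9200  ⇒  Var(R_m) = 259.9200 / 5 = 51.9840
β = Cov / Var(R_m) = 45.8660 / 51.9840 = 0.8823
E(R) = R_f + β × MRP = 2.0% + 0.8823 × 6.0% = 7.29%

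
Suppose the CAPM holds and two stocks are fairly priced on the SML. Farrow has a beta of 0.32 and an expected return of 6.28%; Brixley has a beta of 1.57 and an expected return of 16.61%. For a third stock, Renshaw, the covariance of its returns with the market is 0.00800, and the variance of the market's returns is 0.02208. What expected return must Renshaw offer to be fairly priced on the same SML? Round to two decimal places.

MRP = (16.61% − 6.28%) / (1.57 − 0.32) = 8.2640%
R_f = 6.28% − 0.32 × 8.2640% = 3.6355%
β_Renshaw = Cov / Var(R_m) = 0.00800 / 0.02208 = 0.3623
E(R_Renshaw) = R_f + β × MRP = 3.6355% + 0.3623 × 8.2640% = 6.63%

6.63%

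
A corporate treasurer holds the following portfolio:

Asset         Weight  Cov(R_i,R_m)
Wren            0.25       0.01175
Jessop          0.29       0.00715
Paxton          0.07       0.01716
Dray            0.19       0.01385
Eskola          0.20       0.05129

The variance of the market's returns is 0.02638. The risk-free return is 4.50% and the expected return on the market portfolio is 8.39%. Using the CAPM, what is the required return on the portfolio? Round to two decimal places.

7.32%

β_Wren = 0.01175 / 0.02638 = 0.4454
β_Jessop = 0.00715 / 0.02638 = 0.2710
β_Paxton = 0.01716 / 0.02638 = 0.6505
β_Dray = 0.01385 / 0.02638 = 0.5250
β_Eskola = 0.05129 / 0.02638 = 1.9443
β_P = Σ w_i β_i = 0.25×0.4454 + 0.29×0.2710 + 0.07×0.6505 + 0.19×0.5250 + 0.20×1.9443 = 0.7241
MRP = 8.39% − 4.50% = 3.89%
E(R_P) = R_f + β_P × MRP = 4.50% + 0.7241 × 3.89% = 7.32%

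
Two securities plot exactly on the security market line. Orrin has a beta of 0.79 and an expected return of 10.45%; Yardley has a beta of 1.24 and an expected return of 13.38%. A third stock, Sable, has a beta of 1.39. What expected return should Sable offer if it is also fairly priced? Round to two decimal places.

14.36%

MRP (SML slope) = (13.38% − 10.45%) / (1.24 − 0.79) = 2.93% / 0.45 = 6.5111%
R_f (intercept) = 10.45% − 0.79 × 6.5111% = 5.3062%
E(R_Sable) = R_f + β × MRP = 5.3062% + 1.39 × 6.5111% = 14.36%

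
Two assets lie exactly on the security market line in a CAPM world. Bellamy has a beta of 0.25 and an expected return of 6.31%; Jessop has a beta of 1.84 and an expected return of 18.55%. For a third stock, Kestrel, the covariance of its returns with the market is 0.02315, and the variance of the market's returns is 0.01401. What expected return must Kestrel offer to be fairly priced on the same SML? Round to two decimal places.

17.11%

MRP = (18.55% − 6.31%) / (1.84 − 0.25) = 7.6981%
R_f = 6.31% − 0.25 × 7.6981% = 4.3855%
β_Kestrel = Cov / Var(R_m) = 0.02315 / 0.01401 = 1.6524
E(R_Kestrel) = R_f + β × MRP = 4.3855% + 1.6524 × 7.6981% = 17.11%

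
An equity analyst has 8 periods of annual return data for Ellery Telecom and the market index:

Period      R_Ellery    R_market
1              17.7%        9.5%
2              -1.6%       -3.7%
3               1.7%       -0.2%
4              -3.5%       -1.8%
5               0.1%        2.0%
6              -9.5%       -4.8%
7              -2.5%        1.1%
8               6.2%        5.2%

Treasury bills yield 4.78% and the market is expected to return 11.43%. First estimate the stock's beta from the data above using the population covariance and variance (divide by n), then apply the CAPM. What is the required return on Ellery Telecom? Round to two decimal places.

Mean R_i = (17.7 − 1.6 + 1.7 − 3.5 + 0.1 − 9.5 − 2.5 + 6.2) / 8 = 1.0750%
Mean R_m = (9.5 − 3.7 − 0.2 − 1.8 + 2.0 − 4.8 + 1.1 + 5.2) / 8 = 0.9125%
Σ(R_i − R̄_i)(R_m − R̄_m) = 247.4725  ⇒  Cov = 247.4725 / 8 = 30.9341
Σ(R_m − R̄_m)² = 155.8488  ⇒  Var(R_m) = 155.8488 / 8 = 19.4811
β = Cov / Var(R_m) = 30.9341 / 19.4811 = 1.5879
MRP = 11.43% − 4.78% = 6.65%
E(R) = R_f + β × MRP = 4.78% + 1.5879 × 6.65% = 15.34%

15.34%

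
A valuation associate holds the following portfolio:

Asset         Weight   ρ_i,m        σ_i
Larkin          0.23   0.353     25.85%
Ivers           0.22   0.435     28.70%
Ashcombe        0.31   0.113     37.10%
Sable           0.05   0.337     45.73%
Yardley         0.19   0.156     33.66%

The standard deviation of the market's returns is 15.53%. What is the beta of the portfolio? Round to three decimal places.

0.510

β_Larkin = 0.353 × 25.85% / 15.53% = 0.5876
β_Ivers = 0.435 × 28.70% / 15.53% = 0.8039
β_Ashcombe = 0.113 × 37.10% / 15.53% = 0.2699
β_Sable = 0.337 × 45.73% / 15.53% = 0.9923
β_Yardley = 0.156 × 33.66% / 15.53% = 0.3381
β_P = Σ w_i β_i = 0.23×0.5876 + 0.22×0.8039 + 0.31×0.2699 + 0.05×0.9923 + 0.19×0.3381 = 0.5095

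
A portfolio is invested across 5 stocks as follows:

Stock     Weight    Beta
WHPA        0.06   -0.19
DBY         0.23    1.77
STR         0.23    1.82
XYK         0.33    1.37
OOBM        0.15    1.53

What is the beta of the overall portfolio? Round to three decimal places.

β_P = Σ w_i β_i = 0.06×-0.19 + 0.23×1.77 + 0.23×1.82 + 0.33×1.37 + 0.15×1.53 = 1.4959

1.496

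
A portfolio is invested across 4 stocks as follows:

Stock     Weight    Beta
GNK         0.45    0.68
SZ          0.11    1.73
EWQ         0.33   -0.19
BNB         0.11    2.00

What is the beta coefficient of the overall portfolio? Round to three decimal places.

β_P = Σ w_i β_i = 0.45×0.68 + 0.11×1.73 + 0.33×-0.19 + 0.11×2.00 = 0.6536

0.654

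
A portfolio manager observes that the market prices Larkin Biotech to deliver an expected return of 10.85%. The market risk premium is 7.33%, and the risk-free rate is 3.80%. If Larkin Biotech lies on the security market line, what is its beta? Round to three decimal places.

0.962

β = (E(R) − R_f) / MRP = (10.85% − 3.80%) / 7.33% = 7.05% / 7.33% = 0.962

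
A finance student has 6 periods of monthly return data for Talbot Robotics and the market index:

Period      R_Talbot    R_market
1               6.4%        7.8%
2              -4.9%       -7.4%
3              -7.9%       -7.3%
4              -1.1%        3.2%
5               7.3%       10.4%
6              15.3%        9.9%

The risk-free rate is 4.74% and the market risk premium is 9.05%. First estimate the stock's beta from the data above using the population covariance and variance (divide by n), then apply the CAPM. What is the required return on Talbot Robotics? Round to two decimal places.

Mean R_i = (6.4 − 4.9 − 7.9 − 1.1 + 7.3 + 15.3) / 6 = 2.5167%
Mean R_m = (7.8 − 7.4 − 7.3 + 3.2 + 10.4 + 9.9) / 6 = 2.7667%
Σ(R_i − R̄_i)(R_m − R̄_m) = 325.9433  ⇒  Cov = 325.9433 / 6 = 54.3239
Σ(R_m − R̄_m)² = 339.3733  ⇒  Var(R_m) = 339.3733 / 6 = 56.5622
β = Cov / Var(R_m) = 54.3239 / 56.5622 = 0.9604
E(R) = R_f + β × MRP = 4.74% + 0.9604 × 9.05% = 13.43%

13.43%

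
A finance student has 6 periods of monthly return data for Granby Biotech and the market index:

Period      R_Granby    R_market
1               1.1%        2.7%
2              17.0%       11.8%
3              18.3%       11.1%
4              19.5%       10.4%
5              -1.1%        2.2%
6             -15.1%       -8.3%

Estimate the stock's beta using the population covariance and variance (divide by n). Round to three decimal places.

1.766

Mean R_i = (1.1 + 17.0 + 18.3 + 19.5 − 1.1 − 15.1) / 6 = 6.6167%
Mean R_m = (2.7 + 11.8 + 11.1 + 10.4 + 2.2 − 8.3) / 6 = 4.9833%
Σ(R_i − R̄_i)(R_m − R̄_m) = 534.5717  ⇒  Cov = 534.5717 / 6 = 89.0953
Σ(R_m − R̄_m)² = 302.6283  ⇒  Var(R_m) = 302.6283 / 6 = 50.4381
β = Cov / Var(R_m) = 89.0953 / 50.4381 = 1.7664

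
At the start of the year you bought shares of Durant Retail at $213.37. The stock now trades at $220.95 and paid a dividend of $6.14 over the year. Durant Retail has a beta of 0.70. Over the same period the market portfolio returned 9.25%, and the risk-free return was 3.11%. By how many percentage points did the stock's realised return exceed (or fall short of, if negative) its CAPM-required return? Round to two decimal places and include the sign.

Realised HPR = (P1 + D1 − P0) / P0 = (220.95 + 6.14 − 213.37) / 213.37 = 13.72 / 213.37 = 6.4301%
MRP = 9.25% − 3.11% = 6.14%
CAPM required = R_f + β·MRP = 3.11% + 0.70 × 6.14% = 7.4080%
α = realised − required = 6.4301% − 7.4080% = -0.98%

-0.98%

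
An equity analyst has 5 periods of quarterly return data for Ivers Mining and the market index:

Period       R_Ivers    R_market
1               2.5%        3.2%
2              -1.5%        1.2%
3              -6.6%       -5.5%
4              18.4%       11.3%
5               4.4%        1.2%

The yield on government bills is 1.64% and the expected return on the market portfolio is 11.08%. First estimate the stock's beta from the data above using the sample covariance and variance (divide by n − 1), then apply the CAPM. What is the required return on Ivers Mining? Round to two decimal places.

Mean R_i = (2.5 − 1.5 − 6.6 + 18.4 + 4.4) / 5 = 3.4400%
Mean R_m = (3.2 + 1.2 − 5.5 + 11.3 + 1.2) / 5 = 2.2800%
Σ(R_i − R̄_i)(R_m − R̄_m) = 216.4840  ⇒  Cov = 216.4840 / 4 = 54.1210
Σ(R_m − R̄_m)² = 145.0680  ⇒  Var(R_m) = 145.0680 / 4 = 36.2670
β = Cov / Var(R_m) = 54.1210 / 36.2670 = 1.4923
MRP = 11.08% − 1.64% = 9.44%
E(R) = R_f + β × MRP = 1.64% + 1.4923 × 9.44% = 15.73%

15.73%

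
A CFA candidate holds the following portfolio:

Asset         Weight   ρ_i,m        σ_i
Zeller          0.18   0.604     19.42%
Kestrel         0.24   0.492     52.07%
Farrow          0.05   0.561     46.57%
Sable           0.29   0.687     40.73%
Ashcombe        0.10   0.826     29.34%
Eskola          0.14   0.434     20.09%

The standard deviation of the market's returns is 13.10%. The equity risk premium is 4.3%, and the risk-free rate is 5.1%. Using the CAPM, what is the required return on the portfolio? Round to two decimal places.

12.10%

β_Zeller = 0.604 × 19.42% / 13.10% = 0.8954
β_Kestrel = 0.492 × 52.07% / 13.10% = 1.9556
β_Farrow = 0.561 × 46.57% / 13.10% = 1.9943
β_Sable = 0.687 × 40.73% / 13.10% = 2.1360
β_Ashcombe = 0.826 × 29.34% / 13.10% = 1.8500
β_Eskola = 0.434 × 20.09% / 13.10% = 0.6656
β_P = Σ w_i β_i = 0.18×0.8954 + 0.24×1.9556 + 0.05×1.9943 + 0.29×2.1360 + 0.10×1.8500 + 0.14×0.6656 = 1.6279
E(R_P) = R_f + β_P × MRP = 5.1% + 1.6279 × 4.3% = 12.10%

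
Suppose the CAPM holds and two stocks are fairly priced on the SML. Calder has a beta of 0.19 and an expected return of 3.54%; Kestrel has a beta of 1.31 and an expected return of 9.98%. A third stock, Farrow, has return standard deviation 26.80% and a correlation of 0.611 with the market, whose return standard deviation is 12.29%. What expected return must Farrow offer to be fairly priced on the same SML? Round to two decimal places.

10.11%

MRP = (9.98% − 3.54%) / (1.31 − 0.19) = 5.7500%
R_f = 3.54% − 0.19 × 5.7500% = 2.4475%
β_Farrow = ρ·σ_i/σ_m = 0.611 × 26.80 / 12.29 = 1.3324
E(R_Farrow) = R_f + β × MRP = 2.4475% + 1.3324 × 5.7500% = 10.11%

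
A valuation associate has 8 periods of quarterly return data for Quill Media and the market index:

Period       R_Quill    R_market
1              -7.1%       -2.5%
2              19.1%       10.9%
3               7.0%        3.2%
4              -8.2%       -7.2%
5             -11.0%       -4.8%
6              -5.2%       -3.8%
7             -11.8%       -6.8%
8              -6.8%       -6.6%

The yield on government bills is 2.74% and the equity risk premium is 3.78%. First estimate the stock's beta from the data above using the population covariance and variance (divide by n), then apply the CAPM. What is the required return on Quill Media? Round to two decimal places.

Mean R_i = (-7.1 + 19.1 + 7.0 − 8.2 − 11.0 − 5.2 − 11.8 − 6.8) / 8 = -3.0000%
Mean R_m = (-2.5 + 10.9 + 3.2 − 7.2 − 4.8 − 3.8 − 6.8 − 6.6) / 8 = -2.2000%
Σ(R_i − R̄_i)(R_m − R̄_m) = 452.2600  ⇒  Cov = 452.2600 / 8 = 56.5325
Σ(R_m − R̄_m)² = 275.7000  ⇒  Var(R_m) = 275.7000 / 8 = 34.4625
β = Cov / Var(R_m) = 56.5325 / 34.4625 = 1.6404
E(R) = R_f + β × MRP = 2.74% + 1.6404 × 3.78% = 8.94%

8.94%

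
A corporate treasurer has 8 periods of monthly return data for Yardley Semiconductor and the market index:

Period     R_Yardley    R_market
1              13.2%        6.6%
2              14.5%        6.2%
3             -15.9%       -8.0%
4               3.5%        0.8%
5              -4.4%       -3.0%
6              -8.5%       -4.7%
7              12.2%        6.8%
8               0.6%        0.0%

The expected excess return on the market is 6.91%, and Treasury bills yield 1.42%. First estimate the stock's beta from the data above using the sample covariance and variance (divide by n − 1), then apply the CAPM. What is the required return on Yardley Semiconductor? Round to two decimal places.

14.98%

Mean R_i = (13.2 + 14.5 − 15.9 + 3.5 − 4.4 − 8.5 + 12.2 + 0.6) / 8 = 1.9000%
Mean R_m = (6.6 + 6.2 − 8.0 + 0.8 − 3.0 − 4.7 + 6.8 + 0.0) / 8 = 0.5875%
Σ(R_i − R̄_i)(R_m − R̄_m) = 434.2000  ⇒  Cov = 434.2000 / 7 = 62.0286
Σ(R_m − R̄_m)² = 221.2088  ⇒  Var(R_m) = 221.2088 / 7 = 31.6013
β = Cov / Var(R_m) = 62.0286 / 31.6013 = 1.9628
E(R) = R_f + β × MRP = 1.42% + 1.9628 × 6.91% = 14.98%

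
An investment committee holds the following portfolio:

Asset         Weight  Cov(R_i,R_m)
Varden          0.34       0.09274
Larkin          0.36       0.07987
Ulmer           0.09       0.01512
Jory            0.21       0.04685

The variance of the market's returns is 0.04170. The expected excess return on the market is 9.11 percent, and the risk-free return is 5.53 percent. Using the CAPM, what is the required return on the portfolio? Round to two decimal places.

21.15%

β_Varden = 0.09274 / 0.04170 = 2.2240
β_Larkin = 0.07987 / 0.04170 = 1.9153
β_Ulmer = 0.01512 / 0.04170 = 0.3626
β_Jory = 0.04685 / 0.04170 = 1.1235
β_P = Σ w_i β_i = 0.34×2.2240 + 0.36×1.9153 + 0.09×0.3626 + 0.21×1.1235 = 1.7142
E(R_P) = R_f + β_P × MRP = 5.53% + 1.7142 × 9.11% = 21.15%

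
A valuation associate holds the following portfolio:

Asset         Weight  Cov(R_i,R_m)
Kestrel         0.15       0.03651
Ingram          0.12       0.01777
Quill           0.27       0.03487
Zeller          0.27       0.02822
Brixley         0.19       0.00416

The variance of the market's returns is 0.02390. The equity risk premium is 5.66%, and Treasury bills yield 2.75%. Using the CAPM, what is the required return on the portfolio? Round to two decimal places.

8.77%

β_Kestrel = 0.03651 / 0.02390 = 1.5276
β_Ingram = 0.01777 / 0.02390 = 0.7435
β_Quill = 0.03487 / 0.02390 = 1.4590
β_Zeller = 0.02822 / 0.02390 = 1.1808
β_Brixley = 0.00416 / 0.02390 = 0.1741
β_P = Σ w_i β_i = 0.15×1.5276 + 0.12×0.7435 + 0.27×1.4590 + 0.27×1.1808 + 0.19×0.1741 = 1.0642
E(R_P) = R_f + β_P × MRP = 2.75% + 1.0642 × 5.66% = 8.77%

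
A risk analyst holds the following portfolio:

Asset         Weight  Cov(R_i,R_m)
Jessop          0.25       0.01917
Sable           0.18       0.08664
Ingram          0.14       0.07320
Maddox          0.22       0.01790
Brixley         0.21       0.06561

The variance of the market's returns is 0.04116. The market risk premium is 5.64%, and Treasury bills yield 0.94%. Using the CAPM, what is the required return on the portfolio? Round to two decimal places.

7.57%

β_Jessop = 0.01917 / 0.04116 = 0.4657
β_Sable = 0.08664 / 0.04116 = 2.1050
β_Ingram = 0.07320 / 0.04116 = 1.7784
β_Maddox = 0.01790 / 0.04116 = 0.4349
β_Brixley = 0.06561 / 0.04116 = 1.5940
β_P = Σ w_i β_i = 0.25×0.4657 + 0.18×2.1050 + 0.14×1.7784 + 0.22×0.4349 + 0.21×1.5940 = 1.1747
E(R_P) = R_f + β_P × MRP = 0.94% + 1.1747 × 5.64% = 7.57%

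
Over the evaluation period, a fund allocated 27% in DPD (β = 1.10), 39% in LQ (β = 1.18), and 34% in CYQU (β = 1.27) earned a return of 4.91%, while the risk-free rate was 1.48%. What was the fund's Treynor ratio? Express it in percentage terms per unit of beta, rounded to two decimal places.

2.88%

β_P = 0.27×1.10 + 0.39×1.18 + 0.34×1.27 = 1.1890
Treynor = (R_P − R_f) / β_P = (4.91% − 1.48%) / 1.1890 = 3.43% / 1.1890 = 2.88%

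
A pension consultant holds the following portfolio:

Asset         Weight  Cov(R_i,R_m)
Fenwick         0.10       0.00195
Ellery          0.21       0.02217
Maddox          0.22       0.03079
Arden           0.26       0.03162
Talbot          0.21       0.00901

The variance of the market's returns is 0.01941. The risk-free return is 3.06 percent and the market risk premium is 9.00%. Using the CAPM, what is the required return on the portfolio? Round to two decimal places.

β_Fenwick = 0.00195 / 0.01941 = 0.1005
β_Ellery = 0.02217 / 0.01941 = 1.1422
β_Maddox = 0.03079 / 0.01941 = 1.5863
β_Arden = 0.03162 / 0.01941 = 1.6291
β_Talbot = 0.00901 / 0.01941 = 0.4642
β_P = Σ w_i β_i = 0.10×0.1005 + 0.21×1.1422 + 0.22×1.5863 + 0.26×1.6291 + 0.21×0.4642 = 1.1199
E(R_P) = R_f + β_P × MRP = 3.06% + 1.1199 × 9.00% = 13.14%

13.14%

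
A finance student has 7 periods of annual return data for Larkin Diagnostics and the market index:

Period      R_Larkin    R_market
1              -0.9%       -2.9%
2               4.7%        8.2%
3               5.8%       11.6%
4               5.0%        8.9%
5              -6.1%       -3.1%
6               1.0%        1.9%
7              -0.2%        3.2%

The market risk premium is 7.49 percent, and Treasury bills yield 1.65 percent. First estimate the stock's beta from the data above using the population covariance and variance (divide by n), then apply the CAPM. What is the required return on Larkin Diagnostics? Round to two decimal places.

6.69%

Mean R_i = (-0.9 + 4.7 + 5.8 + 5.0 − 6.1 + 1.0 − 0.2) / 7 = 1.3286%
Mean R_m = (-2.9 + 8.2 + 11.6 + 8.9 − 3.1 + 1.9 + 3.2) / 7 = 3.9714%
Σ(R_i − R̄_i)(R_m − R̄_m) = 136.1657  ⇒  Cov = 136.1657 / 7 = 19.4522
Σ(R_m − R̄_m)² = 202.4743  ⇒  Var(R_m) = 202.4743 / 7 = 28.9249
β = Cov / Var(R_m) = 19.4522 / 28.9249 = 0.6725
E(R) = R_f + β × MRP = 1.65% + 0.6725 × 7.49% = 6.69%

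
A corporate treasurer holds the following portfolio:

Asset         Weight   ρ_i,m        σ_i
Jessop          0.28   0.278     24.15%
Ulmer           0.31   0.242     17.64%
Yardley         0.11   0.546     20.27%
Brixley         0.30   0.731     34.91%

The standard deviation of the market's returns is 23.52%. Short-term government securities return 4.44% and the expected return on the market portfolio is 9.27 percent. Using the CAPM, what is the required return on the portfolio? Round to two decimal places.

6.92%

β_Jessop = 0.278 × 24.15% / 23.52% = 0.2854
β_Ulmer = 0.242 × 17.64% / 23.52% = 0.1815
β_Yardley = 0.546 × 20.27% / 23.52% = 0.4706
β_Brixley = 0.731 × 34.91% / 23.52% = 1.0850
β_P = Σ w_i β_i = 0.28×0.2854 + 0.31×0.1815 + 0.11×0.4706 + 0.30×1.0850 = 0.5134
MRP = 9.27% − 4.44% = 4.83%
E(R_P) = R_f + β_P × MRP = 4.44% + 0.5134 × 4.83% = 6.92%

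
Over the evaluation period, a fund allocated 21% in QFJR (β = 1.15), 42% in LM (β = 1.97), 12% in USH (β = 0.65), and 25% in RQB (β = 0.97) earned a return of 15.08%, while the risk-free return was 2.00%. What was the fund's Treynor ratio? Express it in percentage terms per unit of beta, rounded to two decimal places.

β_P = 0.21×1.15 + 0.42×1.97 + 0.12×0.65 + 0.25×0.97 = 1.3894
Treynor = (R_P − R_f) / β_P = (15.08% − 2.00%) / 1.3894 = 13.08% / 1.3894 = 9.41%

9.41%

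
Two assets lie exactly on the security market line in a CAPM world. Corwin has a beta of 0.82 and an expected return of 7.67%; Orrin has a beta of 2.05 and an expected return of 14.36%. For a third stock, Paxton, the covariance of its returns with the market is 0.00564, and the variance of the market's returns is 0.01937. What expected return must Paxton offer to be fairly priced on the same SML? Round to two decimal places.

MRP = (14.36% − 7.67%) / (2.05 − 0.82) = 5.4390%
R_f = 7.67% − 0.82 × 5.4390% = 3.2100%
β_Paxton = Cov / Var(R_m) = 0.00564 / 0.01937 = 0.2912
E(R_Paxton) = R_f + β × MRP = 3.2100% + 0.2912 × 5.4390% = 4.79%

4.79%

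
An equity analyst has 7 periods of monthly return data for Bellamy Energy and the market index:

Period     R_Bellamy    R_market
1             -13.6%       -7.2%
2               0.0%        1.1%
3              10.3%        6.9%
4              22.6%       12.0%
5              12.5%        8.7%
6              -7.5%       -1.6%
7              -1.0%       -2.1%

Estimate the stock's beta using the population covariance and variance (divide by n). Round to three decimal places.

Mean R_i = (-13.6 + 0.0 + 10.3 + 22.6 + 12.5 − 7.5 − 1.0) / 7 = 3.3286%
Mean R_m = (-7.2 + 1.1 + 6.9 + 12.0 + 8.7 − 1.6 − 2.1) / 7 = 2.5429%
Σ(R_i − R̄_i)(R_m − R̄_m) = 503.7914  ⇒  Cov = 503.7914 / 7 = 71.9702
Σ(R_m − R̄_m)² = 282.0571  ⇒  Var(R_m) = 282.0571 / 7 = 40.2939
β = Cov / Var(R_m) = 71.9702 / 40.2939 = 1.7861

1.786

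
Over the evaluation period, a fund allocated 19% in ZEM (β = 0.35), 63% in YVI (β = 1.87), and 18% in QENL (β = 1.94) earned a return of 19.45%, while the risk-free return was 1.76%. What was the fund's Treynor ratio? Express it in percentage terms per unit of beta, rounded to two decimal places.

11.10%

β_P = 0.19×0.35 + 0.63×1.87 + 0.18×1.94 = 1.5938
Treynor = (R_P − R_f) / β_P = (19.45% − 1.76%) / 1.5938 = 17.69% / 1.5938 = 11.10%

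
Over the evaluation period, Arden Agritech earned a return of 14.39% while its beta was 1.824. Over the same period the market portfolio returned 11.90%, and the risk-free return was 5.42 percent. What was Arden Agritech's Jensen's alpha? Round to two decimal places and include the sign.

Market excess return = 11.90% − 5.42% = 6.48%
CAPM benchmark = R_f + β(R_m − R_f) = 5.42% + 1.824 × 6.48% = 17.23952%
α = actual − benchmark = 14.39% − 17.23952% = -2.85%

-2.85%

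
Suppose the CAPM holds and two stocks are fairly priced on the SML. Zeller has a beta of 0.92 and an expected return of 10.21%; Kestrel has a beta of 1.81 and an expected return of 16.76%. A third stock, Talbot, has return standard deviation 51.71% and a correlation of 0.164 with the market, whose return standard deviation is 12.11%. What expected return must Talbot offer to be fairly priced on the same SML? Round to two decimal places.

MRP = (16.76% − 10.21%) / (1.81 − 0.92) = 7.3596%
R_f = 10.21% − 0.92 × 7.3596% = 3.4392%
β_Talbot = ρ·σ_i/σ_m = 0.164 × 51.71 / 12.11 = 0.7003
E(R_Talbot) = R_f + β × MRP = 3.4392% + 0.7003 × 7.3596% = 8.59%

8.59%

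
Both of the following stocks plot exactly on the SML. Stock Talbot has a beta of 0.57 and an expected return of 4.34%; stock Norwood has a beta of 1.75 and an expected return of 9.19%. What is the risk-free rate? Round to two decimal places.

2.00%

Both satisfy E(R) = R_f + β·MRP, so the slope of the SML is
MRP = (9.19% − 4.34%) / (1.75 − 0.57) = 4.85% / 1.18 = 4.1102%
R_f = E(R_Talbot) − β_Talbot·MRP = 4.34% − 0.57 × 4.1102% = 1.9972%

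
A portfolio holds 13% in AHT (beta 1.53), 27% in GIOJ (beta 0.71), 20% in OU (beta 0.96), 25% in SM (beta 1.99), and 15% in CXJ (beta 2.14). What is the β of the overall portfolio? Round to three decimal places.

1.401

β_P = Σ w_i β_i = 0.13×1.53 + 0.27×0.71 + 0.20×0.96 + 0.25×1.99 + 0.15×2.14 = 1.4011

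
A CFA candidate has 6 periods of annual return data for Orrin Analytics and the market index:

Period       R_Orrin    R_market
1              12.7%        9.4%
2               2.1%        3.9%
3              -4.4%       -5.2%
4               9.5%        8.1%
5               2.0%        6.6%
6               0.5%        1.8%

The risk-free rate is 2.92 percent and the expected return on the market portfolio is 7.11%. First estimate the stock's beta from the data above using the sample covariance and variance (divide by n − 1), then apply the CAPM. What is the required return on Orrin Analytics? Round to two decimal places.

7.33%

Mean R_i = (12.7 + 2.1 − 4.4 + 9.5 + 2.0 + 0.5) / 6 = 3.7333%
Mean R_m = (9.4 + 3.9 − 5.2 + 8.1 + 6.6 + 1.8) / 6 = 4.1000%
Σ(R_i − R̄_i)(R_m − R̄_m) = 149.6600  ⇒  Cov = 149.6600 / 5 = 29.9320
Σ(R_m − R̄_m)² = 142.1600  ⇒  Var(R_m) = 142.1600 / 5 = 28.4320
β = Cov / Var(R_m) = 29.9320 / 28.4320 = 1.0528
MRP = 7.11% − 2.92% = 4.19%
E(R) = R_f + β × MRP = 2.92% + 1.0528 × 4.19% = 7.33%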